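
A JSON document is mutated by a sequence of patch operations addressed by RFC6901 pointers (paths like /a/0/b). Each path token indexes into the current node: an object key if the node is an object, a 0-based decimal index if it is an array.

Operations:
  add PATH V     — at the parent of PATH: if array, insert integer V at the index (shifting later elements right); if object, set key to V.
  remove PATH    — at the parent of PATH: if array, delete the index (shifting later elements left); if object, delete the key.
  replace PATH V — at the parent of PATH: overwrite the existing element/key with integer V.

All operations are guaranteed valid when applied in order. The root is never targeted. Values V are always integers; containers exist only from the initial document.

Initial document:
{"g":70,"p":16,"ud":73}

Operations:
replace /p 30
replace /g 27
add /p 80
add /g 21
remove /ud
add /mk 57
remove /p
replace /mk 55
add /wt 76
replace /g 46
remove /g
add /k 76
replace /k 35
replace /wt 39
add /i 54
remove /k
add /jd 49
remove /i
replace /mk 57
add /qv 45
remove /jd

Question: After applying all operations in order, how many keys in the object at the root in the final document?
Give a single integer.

After op 1 (replace /p 30): {"g":70,"p":30,"ud":73}
After op 2 (replace /g 27): {"g":27,"p":30,"ud":73}
After op 3 (add /p 80): {"g":27,"p":80,"ud":73}
After op 4 (add /g 21): {"g":21,"p":80,"ud":73}
After op 5 (remove /ud): {"g":21,"p":80}
After op 6 (add /mk 57): {"g":21,"mk":57,"p":80}
After op 7 (remove /p): {"g":21,"mk":57}
After op 8 (replace /mk 55): {"g":21,"mk":55}
After op 9 (add /wt 76): {"g":21,"mk":55,"wt":76}
After op 10 (replace /g 46): {"g":46,"mk":55,"wt":76}
After op 11 (remove /g): {"mk":55,"wt":76}
After op 12 (add /k 76): {"k":76,"mk":55,"wt":76}
After op 13 (replace /k 35): {"k":35,"mk":55,"wt":76}
After op 14 (replace /wt 39): {"k":35,"mk":55,"wt":39}
After op 15 (add /i 54): {"i":54,"k":35,"mk":55,"wt":39}
After op 16 (remove /k): {"i":54,"mk":55,"wt":39}
After op 17 (add /jd 49): {"i":54,"jd":49,"mk":55,"wt":39}
After op 18 (remove /i): {"jd":49,"mk":55,"wt":39}
After op 19 (replace /mk 57): {"jd":49,"mk":57,"wt":39}
After op 20 (add /qv 45): {"jd":49,"mk":57,"qv":45,"wt":39}
After op 21 (remove /jd): {"mk":57,"qv":45,"wt":39}
Size at the root: 3

Answer: 3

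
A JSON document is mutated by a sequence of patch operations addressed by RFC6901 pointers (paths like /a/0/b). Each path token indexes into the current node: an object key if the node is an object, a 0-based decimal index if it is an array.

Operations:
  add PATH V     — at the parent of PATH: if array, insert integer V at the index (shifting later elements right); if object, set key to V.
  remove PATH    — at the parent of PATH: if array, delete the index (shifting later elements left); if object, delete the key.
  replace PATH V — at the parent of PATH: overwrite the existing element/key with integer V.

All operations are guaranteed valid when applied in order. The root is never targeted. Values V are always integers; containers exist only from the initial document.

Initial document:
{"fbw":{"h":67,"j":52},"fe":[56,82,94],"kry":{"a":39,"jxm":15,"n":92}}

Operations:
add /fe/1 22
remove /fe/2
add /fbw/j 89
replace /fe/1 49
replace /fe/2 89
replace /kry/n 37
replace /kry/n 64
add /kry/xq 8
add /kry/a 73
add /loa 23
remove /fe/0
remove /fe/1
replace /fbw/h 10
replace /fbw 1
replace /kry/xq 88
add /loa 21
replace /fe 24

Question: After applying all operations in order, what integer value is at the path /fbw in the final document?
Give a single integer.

Answer: 1

Derivation:
After op 1 (add /fe/1 22): {"fbw":{"h":67,"j":52},"fe":[56,22,82,94],"kry":{"a":39,"jxm":15,"n":92}}
After op 2 (remove /fe/2): {"fbw":{"h":67,"j":52},"fe":[56,22,94],"kry":{"a":39,"jxm":15,"n":92}}
After op 3 (add /fbw/j 89): {"fbw":{"h":67,"j":89},"fe":[56,22,94],"kry":{"a":39,"jxm":15,"n":92}}
After op 4 (replace /fe/1 49): {"fbw":{"h":67,"j":89},"fe":[56,49,94],"kry":{"a":39,"jxm":15,"n":92}}
After op 5 (replace /fe/2 89): {"fbw":{"h":67,"j":89},"fe":[56,49,89],"kry":{"a":39,"jxm":15,"n":92}}
After op 6 (replace /kry/n 37): {"fbw":{"h":67,"j":89},"fe":[56,49,89],"kry":{"a":39,"jxm":15,"n":37}}
After op 7 (replace /kry/n 64): {"fbw":{"h":67,"j":89},"fe":[56,49,89],"kry":{"a":39,"jxm":15,"n":64}}
After op 8 (add /kry/xq 8): {"fbw":{"h":67,"j":89},"fe":[56,49,89],"kry":{"a":39,"jxm":15,"n":64,"xq":8}}
After op 9 (add /kry/a 73): {"fbw":{"h":67,"j":89},"fe":[56,49,89],"kry":{"a":73,"jxm":15,"n":64,"xq":8}}
After op 10 (add /loa 23): {"fbw":{"h":67,"j":89},"fe":[56,49,89],"kry":{"a":73,"jxm":15,"n":64,"xq":8},"loa":23}
After op 11 (remove /fe/0): {"fbw":{"h":67,"j":89},"fe":[49,89],"kry":{"a":73,"jxm":15,"n":64,"xq":8},"loa":23}
After op 12 (remove /fe/1): {"fbw":{"h":67,"j":89},"fe":[49],"kry":{"a":73,"jxm":15,"n":64,"xq":8},"loa":23}
After op 13 (replace /fbw/h 10): {"fbw":{"h":10,"j":89},"fe":[49],"kry":{"a":73,"jxm":15,"n":64,"xq":8},"loa":23}
After op 14 (replace /fbw 1): {"fbw":1,"fe":[49],"kry":{"a":73,"jxm":15,"n":64,"xq":8},"loa":23}
After op 15 (replace /kry/xq 88): {"fbw":1,"fe":[49],"kry":{"a":73,"jxm":15,"n":64,"xq":88},"loa":23}
After op 16 (add /loa 21): {"fbw":1,"fe":[49],"kry":{"a":73,"jxm":15,"n":64,"xq":88},"loa":21}
After op 17 (replace /fe 24): {"fbw":1,"fe":24,"kry":{"a":73,"jxm":15,"n":64,"xq":88},"loa":21}
Value at /fbw: 1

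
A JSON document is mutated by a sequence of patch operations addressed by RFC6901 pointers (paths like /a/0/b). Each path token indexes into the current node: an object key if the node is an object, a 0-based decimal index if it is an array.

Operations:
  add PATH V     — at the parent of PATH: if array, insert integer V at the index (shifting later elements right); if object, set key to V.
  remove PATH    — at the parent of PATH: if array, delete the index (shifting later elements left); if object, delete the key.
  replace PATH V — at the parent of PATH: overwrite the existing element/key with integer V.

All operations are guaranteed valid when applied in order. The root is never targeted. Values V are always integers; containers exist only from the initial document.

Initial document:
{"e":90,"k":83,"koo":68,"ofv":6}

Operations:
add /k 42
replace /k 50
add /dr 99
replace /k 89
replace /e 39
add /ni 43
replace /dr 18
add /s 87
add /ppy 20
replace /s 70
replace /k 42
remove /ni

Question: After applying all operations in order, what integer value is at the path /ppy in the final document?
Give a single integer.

After op 1 (add /k 42): {"e":90,"k":42,"koo":68,"ofv":6}
After op 2 (replace /k 50): {"e":90,"k":50,"koo":68,"ofv":6}
After op 3 (add /dr 99): {"dr":99,"e":90,"k":50,"koo":68,"ofv":6}
After op 4 (replace /k 89): {"dr":99,"e":90,"k":89,"koo":68,"ofv":6}
After op 5 (replace /e 39): {"dr":99,"e":39,"k":89,"koo":68,"ofv":6}
After op 6 (add /ni 43): {"dr":99,"e":39,"k":89,"koo":68,"ni":43,"ofv":6}
After op 7 (replace /dr 18): {"dr":18,"e":39,"k":89,"koo":68,"ni":43,"ofv":6}
After op 8 (add /s 87): {"dr":18,"e":39,"k":89,"koo":68,"ni":43,"ofv":6,"s":87}
After op 9 (add /ppy 20): {"dr":18,"e":39,"k":89,"koo":68,"ni":43,"ofv":6,"ppy":20,"s":87}
After op 10 (replace /s 70): {"dr":18,"e":39,"k":89,"koo":68,"ni":43,"ofv":6,"ppy":20,"s":70}
After op 11 (replace /k 42): {"dr":18,"e":39,"k":42,"koo":68,"ni":43,"ofv":6,"ppy":20,"s":70}
After op 12 (remove /ni): {"dr":18,"e":39,"k":42,"koo":68,"ofv":6,"ppy":20,"s":70}
Value at /ppy: 20

Answer: 20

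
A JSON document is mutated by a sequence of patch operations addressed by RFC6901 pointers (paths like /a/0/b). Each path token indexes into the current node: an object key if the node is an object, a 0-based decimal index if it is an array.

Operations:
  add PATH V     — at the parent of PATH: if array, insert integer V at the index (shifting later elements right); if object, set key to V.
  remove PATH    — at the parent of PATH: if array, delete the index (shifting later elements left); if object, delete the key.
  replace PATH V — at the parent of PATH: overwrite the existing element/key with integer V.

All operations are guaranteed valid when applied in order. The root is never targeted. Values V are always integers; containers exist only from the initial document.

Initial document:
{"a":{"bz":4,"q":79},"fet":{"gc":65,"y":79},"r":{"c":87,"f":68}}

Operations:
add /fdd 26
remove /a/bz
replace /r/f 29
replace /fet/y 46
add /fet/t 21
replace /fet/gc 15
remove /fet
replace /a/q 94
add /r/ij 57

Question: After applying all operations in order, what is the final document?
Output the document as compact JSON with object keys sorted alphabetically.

After op 1 (add /fdd 26): {"a":{"bz":4,"q":79},"fdd":26,"fet":{"gc":65,"y":79},"r":{"c":87,"f":68}}
After op 2 (remove /a/bz): {"a":{"q":79},"fdd":26,"fet":{"gc":65,"y":79},"r":{"c":87,"f":68}}
After op 3 (replace /r/f 29): {"a":{"q":79},"fdd":26,"fet":{"gc":65,"y":79},"r":{"c":87,"f":29}}
After op 4 (replace /fet/y 46): {"a":{"q":79},"fdd":26,"fet":{"gc":65,"y":46},"r":{"c":87,"f":29}}
After op 5 (add /fet/t 21): {"a":{"q":79},"fdd":26,"fet":{"gc":65,"t":21,"y":46},"r":{"c":87,"f":29}}
After op 6 (replace /fet/gc 15): {"a":{"q":79},"fdd":26,"fet":{"gc":15,"t":21,"y":46},"r":{"c":87,"f":29}}
After op 7 (remove /fet): {"a":{"q":79},"fdd":26,"r":{"c":87,"f":29}}
After op 8 (replace /a/q 94): {"a":{"q":94},"fdd":26,"r":{"c":87,"f":29}}
After op 9 (add /r/ij 57): {"a":{"q":94},"fdd":26,"r":{"c":87,"f":29,"ij":57}}

Answer: {"a":{"q":94},"fdd":26,"r":{"c":87,"f":29,"ij":57}}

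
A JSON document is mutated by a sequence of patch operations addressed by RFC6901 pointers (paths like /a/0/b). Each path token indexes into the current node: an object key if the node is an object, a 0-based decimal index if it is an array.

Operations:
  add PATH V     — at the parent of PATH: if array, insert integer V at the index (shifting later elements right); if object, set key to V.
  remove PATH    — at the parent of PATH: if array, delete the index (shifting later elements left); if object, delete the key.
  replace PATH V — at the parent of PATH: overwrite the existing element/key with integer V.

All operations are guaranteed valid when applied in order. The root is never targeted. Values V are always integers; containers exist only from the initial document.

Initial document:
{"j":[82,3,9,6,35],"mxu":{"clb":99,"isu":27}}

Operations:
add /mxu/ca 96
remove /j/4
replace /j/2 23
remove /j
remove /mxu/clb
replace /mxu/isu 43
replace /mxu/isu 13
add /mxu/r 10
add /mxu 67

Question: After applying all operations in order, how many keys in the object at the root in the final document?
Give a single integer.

After op 1 (add /mxu/ca 96): {"j":[82,3,9,6,35],"mxu":{"ca":96,"clb":99,"isu":27}}
After op 2 (remove /j/4): {"j":[82,3,9,6],"mxu":{"ca":96,"clb":99,"isu":27}}
After op 3 (replace /j/2 23): {"j":[82,3,23,6],"mxu":{"ca":96,"clb":99,"isu":27}}
After op 4 (remove /j): {"mxu":{"ca":96,"clb":99,"isu":27}}
After op 5 (remove /mxu/clb): {"mxu":{"ca":96,"isu":27}}
After op 6 (replace /mxu/isu 43): {"mxu":{"ca":96,"isu":43}}
After op 7 (replace /mxu/isu 13): {"mxu":{"ca":96,"isu":13}}
After op 8 (add /mxu/r 10): {"mxu":{"ca":96,"isu":13,"r":10}}
After op 9 (add /mxu 67): {"mxu":67}
Size at the root: 1

Answer: 1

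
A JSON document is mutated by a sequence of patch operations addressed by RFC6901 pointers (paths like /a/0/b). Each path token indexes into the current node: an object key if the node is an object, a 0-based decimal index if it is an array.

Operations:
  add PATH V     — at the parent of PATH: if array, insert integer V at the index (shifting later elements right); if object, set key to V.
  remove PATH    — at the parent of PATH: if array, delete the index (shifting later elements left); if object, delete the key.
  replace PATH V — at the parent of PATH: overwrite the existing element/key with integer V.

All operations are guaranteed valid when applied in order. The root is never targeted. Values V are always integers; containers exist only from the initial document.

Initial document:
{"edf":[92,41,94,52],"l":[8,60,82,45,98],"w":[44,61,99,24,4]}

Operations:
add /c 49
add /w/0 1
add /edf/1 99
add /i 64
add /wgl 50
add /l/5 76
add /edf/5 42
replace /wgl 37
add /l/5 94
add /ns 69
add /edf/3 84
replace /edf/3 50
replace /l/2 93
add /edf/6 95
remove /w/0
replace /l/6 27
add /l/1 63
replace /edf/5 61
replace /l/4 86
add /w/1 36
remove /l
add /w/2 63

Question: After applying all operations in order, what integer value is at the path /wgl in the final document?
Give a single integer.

After op 1 (add /c 49): {"c":49,"edf":[92,41,94,52],"l":[8,60,82,45,98],"w":[44,61,99,24,4]}
After op 2 (add /w/0 1): {"c":49,"edf":[92,41,94,52],"l":[8,60,82,45,98],"w":[1,44,61,99,24,4]}
After op 3 (add /edf/1 99): {"c":49,"edf":[92,99,41,94,52],"l":[8,60,82,45,98],"w":[1,44,61,99,24,4]}
After op 4 (add /i 64): {"c":49,"edf":[92,99,41,94,52],"i":64,"l":[8,60,82,45,98],"w":[1,44,61,99,24,4]}
After op 5 (add /wgl 50): {"c":49,"edf":[92,99,41,94,52],"i":64,"l":[8,60,82,45,98],"w":[1,44,61,99,24,4],"wgl":50}
After op 6 (add /l/5 76): {"c":49,"edf":[92,99,41,94,52],"i":64,"l":[8,60,82,45,98,76],"w":[1,44,61,99,24,4],"wgl":50}
After op 7 (add /edf/5 42): {"c":49,"edf":[92,99,41,94,52,42],"i":64,"l":[8,60,82,45,98,76],"w":[1,44,61,99,24,4],"wgl":50}
After op 8 (replace /wgl 37): {"c":49,"edf":[92,99,41,94,52,42],"i":64,"l":[8,60,82,45,98,76],"w":[1,44,61,99,24,4],"wgl":37}
After op 9 (add /l/5 94): {"c":49,"edf":[92,99,41,94,52,42],"i":64,"l":[8,60,82,45,98,94,76],"w":[1,44,61,99,24,4],"wgl":37}
After op 10 (add /ns 69): {"c":49,"edf":[92,99,41,94,52,42],"i":64,"l":[8,60,82,45,98,94,76],"ns":69,"w":[1,44,61,99,24,4],"wgl":37}
After op 11 (add /edf/3 84): {"c":49,"edf":[92,99,41,84,94,52,42],"i":64,"l":[8,60,82,45,98,94,76],"ns":69,"w":[1,44,61,99,24,4],"wgl":37}
After op 12 (replace /edf/3 50): {"c":49,"edf":[92,99,41,50,94,52,42],"i":64,"l":[8,60,82,45,98,94,76],"ns":69,"w":[1,44,61,99,24,4],"wgl":37}
After op 13 (replace /l/2 93): {"c":49,"edf":[92,99,41,50,94,52,42],"i":64,"l":[8,60,93,45,98,94,76],"ns":69,"w":[1,44,61,99,24,4],"wgl":37}
After op 14 (add /edf/6 95): {"c":49,"edf":[92,99,41,50,94,52,95,42],"i":64,"l":[8,60,93,45,98,94,76],"ns":69,"w":[1,44,61,99,24,4],"wgl":37}
After op 15 (remove /w/0): {"c":49,"edf":[92,99,41,50,94,52,95,42],"i":64,"l":[8,60,93,45,98,94,76],"ns":69,"w":[44,61,99,24,4],"wgl":37}
After op 16 (replace /l/6 27): {"c":49,"edf":[92,99,41,50,94,52,95,42],"i":64,"l":[8,60,93,45,98,94,27],"ns":69,"w":[44,61,99,24,4],"wgl":37}
After op 17 (add /l/1 63): {"c":49,"edf":[92,99,41,50,94,52,95,42],"i":64,"l":[8,63,60,93,45,98,94,27],"ns":69,"w":[44,61,99,24,4],"wgl":37}
After op 18 (replace /edf/5 61): {"c":49,"edf":[92,99,41,50,94,61,95,42],"i":64,"l":[8,63,60,93,45,98,94,27],"ns":69,"w":[44,61,99,24,4],"wgl":37}
After op 19 (replace /l/4 86): {"c":49,"edf":[92,99,41,50,94,61,95,42],"i":64,"l":[8,63,60,93,86,98,94,27],"ns":69,"w":[44,61,99,24,4],"wgl":37}
After op 20 (add /w/1 36): {"c":49,"edf":[92,99,41,50,94,61,95,42],"i":64,"l":[8,63,60,93,86,98,94,27],"ns":69,"w":[44,36,61,99,24,4],"wgl":37}
After op 21 (remove /l): {"c":49,"edf":[92,99,41,50,94,61,95,42],"i":64,"ns":69,"w":[44,36,61,99,24,4],"wgl":37}
After op 22 (add /w/2 63): {"c":49,"edf":[92,99,41,50,94,61,95,42],"i":64,"ns":69,"w":[44,36,63,61,99,24,4],"wgl":37}
Value at /wgl: 37

Answer: 37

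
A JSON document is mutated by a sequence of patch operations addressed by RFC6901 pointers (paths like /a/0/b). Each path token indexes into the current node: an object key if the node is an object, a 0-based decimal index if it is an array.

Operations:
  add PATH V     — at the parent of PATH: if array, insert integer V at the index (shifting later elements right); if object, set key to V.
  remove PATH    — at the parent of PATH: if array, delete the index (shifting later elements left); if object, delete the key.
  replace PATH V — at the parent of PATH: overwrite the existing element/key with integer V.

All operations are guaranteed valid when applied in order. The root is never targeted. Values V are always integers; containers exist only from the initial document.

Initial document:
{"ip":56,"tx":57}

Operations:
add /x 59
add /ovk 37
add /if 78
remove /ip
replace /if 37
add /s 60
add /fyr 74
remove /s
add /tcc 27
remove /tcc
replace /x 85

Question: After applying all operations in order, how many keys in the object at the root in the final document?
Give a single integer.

After op 1 (add /x 59): {"ip":56,"tx":57,"x":59}
After op 2 (add /ovk 37): {"ip":56,"ovk":37,"tx":57,"x":59}
After op 3 (add /if 78): {"if":78,"ip":56,"ovk":37,"tx":57,"x":59}
After op 4 (remove /ip): {"if":78,"ovk":37,"tx":57,"x":59}
After op 5 (replace /if 37): {"if":37,"ovk":37,"tx":57,"x":59}
After op 6 (add /s 60): {"if":37,"ovk":37,"s":60,"tx":57,"x":59}
After op 7 (add /fyr 74): {"fyr":74,"if":37,"ovk":37,"s":60,"tx":57,"x":59}
After op 8 (remove /s): {"fyr":74,"if":37,"ovk":37,"tx":57,"x":59}
After op 9 (add /tcc 27): {"fyr":74,"if":37,"ovk":37,"tcc":27,"tx":57,"x":59}
After op 10 (remove /tcc): {"fyr":74,"if":37,"ovk":37,"tx":57,"x":59}
After op 11 (replace /x 85): {"fyr":74,"if":37,"ovk":37,"tx":57,"x":85}
Size at the root: 5

Answer: 5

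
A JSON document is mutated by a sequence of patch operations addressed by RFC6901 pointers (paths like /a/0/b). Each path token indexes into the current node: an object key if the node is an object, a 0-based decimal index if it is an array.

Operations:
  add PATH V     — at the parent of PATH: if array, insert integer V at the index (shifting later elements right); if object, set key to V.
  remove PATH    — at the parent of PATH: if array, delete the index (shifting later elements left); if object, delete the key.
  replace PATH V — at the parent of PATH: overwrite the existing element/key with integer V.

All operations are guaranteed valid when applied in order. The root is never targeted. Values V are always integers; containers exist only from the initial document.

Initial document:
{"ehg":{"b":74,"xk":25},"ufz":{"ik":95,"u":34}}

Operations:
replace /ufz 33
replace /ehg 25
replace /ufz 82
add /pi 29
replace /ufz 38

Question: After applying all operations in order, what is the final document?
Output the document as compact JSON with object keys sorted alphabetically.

After op 1 (replace /ufz 33): {"ehg":{"b":74,"xk":25},"ufz":33}
After op 2 (replace /ehg 25): {"ehg":25,"ufz":33}
After op 3 (replace /ufz 82): {"ehg":25,"ufz":82}
After op 4 (add /pi 29): {"ehg":25,"pi":29,"ufz":82}
After op 5 (replace /ufz 38): {"ehg":25,"pi":29,"ufz":38}

Answer: {"ehg":25,"pi":29,"ufz":38}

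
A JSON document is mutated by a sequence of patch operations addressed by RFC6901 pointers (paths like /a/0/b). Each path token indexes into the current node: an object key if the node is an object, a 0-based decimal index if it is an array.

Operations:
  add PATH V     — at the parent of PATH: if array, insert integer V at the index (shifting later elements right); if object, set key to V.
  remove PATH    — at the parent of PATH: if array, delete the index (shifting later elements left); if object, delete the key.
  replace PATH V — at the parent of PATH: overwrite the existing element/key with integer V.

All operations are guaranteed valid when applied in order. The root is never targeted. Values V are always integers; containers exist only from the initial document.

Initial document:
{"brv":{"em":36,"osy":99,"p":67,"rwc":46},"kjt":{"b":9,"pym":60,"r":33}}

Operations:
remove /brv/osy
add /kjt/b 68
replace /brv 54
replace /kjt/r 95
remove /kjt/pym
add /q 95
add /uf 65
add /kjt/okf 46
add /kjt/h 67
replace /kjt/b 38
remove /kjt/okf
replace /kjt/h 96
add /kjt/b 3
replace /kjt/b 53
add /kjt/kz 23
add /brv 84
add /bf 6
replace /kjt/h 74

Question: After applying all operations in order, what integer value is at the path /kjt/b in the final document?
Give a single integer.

After op 1 (remove /brv/osy): {"brv":{"em":36,"p":67,"rwc":46},"kjt":{"b":9,"pym":60,"r":33}}
After op 2 (add /kjt/b 68): {"brv":{"em":36,"p":67,"rwc":46},"kjt":{"b":68,"pym":60,"r":33}}
After op 3 (replace /brv 54): {"brv":54,"kjt":{"b":68,"pym":60,"r":33}}
After op 4 (replace /kjt/r 95): {"brv":54,"kjt":{"b":68,"pym":60,"r":95}}
After op 5 (remove /kjt/pym): {"brv":54,"kjt":{"b":68,"r":95}}
After op 6 (add /q 95): {"brv":54,"kjt":{"b":68,"r":95},"q":95}
After op 7 (add /uf 65): {"brv":54,"kjt":{"b":68,"r":95},"q":95,"uf":65}
After op 8 (add /kjt/okf 46): {"brv":54,"kjt":{"b":68,"okf":46,"r":95},"q":95,"uf":65}
After op 9 (add /kjt/h 67): {"brv":54,"kjt":{"b":68,"h":67,"okf":46,"r":95},"q":95,"uf":65}
After op 10 (replace /kjt/b 38): {"brv":54,"kjt":{"b":38,"h":67,"okf":46,"r":95},"q":95,"uf":65}
After op 11 (remove /kjt/okf): {"brv":54,"kjt":{"b":38,"h":67,"r":95},"q":95,"uf":65}
After op 12 (replace /kjt/h 96): {"brv":54,"kjt":{"b":38,"h":96,"r":95},"q":95,"uf":65}
After op 13 (add /kjt/b 3): {"brv":54,"kjt":{"b":3,"h":96,"r":95},"q":95,"uf":65}
After op 14 (replace /kjt/b 53): {"brv":54,"kjt":{"b":53,"h":96,"r":95},"q":95,"uf":65}
After op 15 (add /kjt/kz 23): {"brv":54,"kjt":{"b":53,"h":96,"kz":23,"r":95},"q":95,"uf":65}
After op 16 (add /brv 84): {"brv":84,"kjt":{"b":53,"h":96,"kz":23,"r":95},"q":95,"uf":65}
After op 17 (add /bf 6): {"bf":6,"brv":84,"kjt":{"b":53,"h":96,"kz":23,"r":95},"q":95,"uf":65}
After op 18 (replace /kjt/h 74): {"bf":6,"brv":84,"kjt":{"b":53,"h":74,"kz":23,"r":95},"q":95,"uf":65}
Value at /kjt/b: 53

Answer: 53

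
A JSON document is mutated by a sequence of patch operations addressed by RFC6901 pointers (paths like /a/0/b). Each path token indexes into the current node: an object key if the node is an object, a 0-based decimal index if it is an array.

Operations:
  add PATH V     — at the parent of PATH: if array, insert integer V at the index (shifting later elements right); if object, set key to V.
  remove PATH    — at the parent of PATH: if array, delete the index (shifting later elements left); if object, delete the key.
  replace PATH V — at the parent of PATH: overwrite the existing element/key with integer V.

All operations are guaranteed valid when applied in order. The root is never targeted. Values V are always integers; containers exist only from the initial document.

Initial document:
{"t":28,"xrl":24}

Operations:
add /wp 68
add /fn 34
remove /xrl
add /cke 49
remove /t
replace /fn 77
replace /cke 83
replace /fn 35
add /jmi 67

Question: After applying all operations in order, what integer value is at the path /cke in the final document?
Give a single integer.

Answer: 83

Derivation:
After op 1 (add /wp 68): {"t":28,"wp":68,"xrl":24}
After op 2 (add /fn 34): {"fn":34,"t":28,"wp":68,"xrl":24}
After op 3 (remove /xrl): {"fn":34,"t":28,"wp":68}
After op 4 (add /cke 49): {"cke":49,"fn":34,"t":28,"wp":68}
After op 5 (remove /t): {"cke":49,"fn":34,"wp":68}
After op 6 (replace /fn 77): {"cke":49,"fn":77,"wp":68}
After op 7 (replace /cke 83): {"cke":83,"fn":77,"wp":68}
After op 8 (replace /fn 35): {"cke":83,"fn":35,"wp":68}
After op 9 (add /jmi 67): {"cke":83,"fn":35,"jmi":67,"wp":68}
Value at /cke: 83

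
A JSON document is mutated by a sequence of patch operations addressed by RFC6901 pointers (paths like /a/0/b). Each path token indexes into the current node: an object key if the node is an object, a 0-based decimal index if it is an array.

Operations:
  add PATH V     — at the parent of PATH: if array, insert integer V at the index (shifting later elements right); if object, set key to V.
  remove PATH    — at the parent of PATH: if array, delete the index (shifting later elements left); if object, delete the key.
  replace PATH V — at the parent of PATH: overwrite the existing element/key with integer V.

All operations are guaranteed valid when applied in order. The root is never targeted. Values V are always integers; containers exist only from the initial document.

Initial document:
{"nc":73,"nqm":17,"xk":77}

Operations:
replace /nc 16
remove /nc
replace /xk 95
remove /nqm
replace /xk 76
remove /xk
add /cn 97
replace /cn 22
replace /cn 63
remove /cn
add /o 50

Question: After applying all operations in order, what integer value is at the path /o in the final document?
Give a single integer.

After op 1 (replace /nc 16): {"nc":16,"nqm":17,"xk":77}
After op 2 (remove /nc): {"nqm":17,"xk":77}
After op 3 (replace /xk 95): {"nqm":17,"xk":95}
After op 4 (remove /nqm): {"xk":95}
After op 5 (replace /xk 76): {"xk":76}
After op 6 (remove /xk): {}
After op 7 (add /cn 97): {"cn":97}
After op 8 (replace /cn 22): {"cn":22}
After op 9 (replace /cn 63): {"cn":63}
After op 10 (remove /cn): {}
After op 11 (add /o 50): {"o":50}
Value at /o: 50

Answer: 50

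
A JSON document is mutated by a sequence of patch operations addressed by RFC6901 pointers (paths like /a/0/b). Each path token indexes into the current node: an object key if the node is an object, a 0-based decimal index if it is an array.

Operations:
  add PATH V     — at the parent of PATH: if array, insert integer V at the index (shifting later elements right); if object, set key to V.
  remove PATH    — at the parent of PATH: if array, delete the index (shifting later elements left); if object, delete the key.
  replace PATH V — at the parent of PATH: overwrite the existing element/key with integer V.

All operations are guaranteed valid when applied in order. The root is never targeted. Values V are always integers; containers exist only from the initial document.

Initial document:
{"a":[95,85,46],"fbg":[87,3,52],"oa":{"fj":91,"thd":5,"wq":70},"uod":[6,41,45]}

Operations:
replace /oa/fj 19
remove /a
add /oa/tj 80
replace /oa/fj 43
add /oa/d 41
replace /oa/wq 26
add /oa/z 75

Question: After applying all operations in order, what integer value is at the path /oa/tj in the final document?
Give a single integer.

Answer: 80

Derivation:
After op 1 (replace /oa/fj 19): {"a":[95,85,46],"fbg":[87,3,52],"oa":{"fj":19,"thd":5,"wq":70},"uod":[6,41,45]}
After op 2 (remove /a): {"fbg":[87,3,52],"oa":{"fj":19,"thd":5,"wq":70},"uod":[6,41,45]}
After op 3 (add /oa/tj 80): {"fbg":[87,3,52],"oa":{"fj":19,"thd":5,"tj":80,"wq":70},"uod":[6,41,45]}
After op 4 (replace /oa/fj 43): {"fbg":[87,3,52],"oa":{"fj":43,"thd":5,"tj":80,"wq":70},"uod":[6,41,45]}
After op 5 (add /oa/d 41): {"fbg":[87,3,52],"oa":{"d":41,"fj":43,"thd":5,"tj":80,"wq":70},"uod":[6,41,45]}
After op 6 (replace /oa/wq 26): {"fbg":[87,3,52],"oa":{"d":41,"fj":43,"thd":5,"tj":80,"wq":26},"uod":[6,41,45]}
After op 7 (add /oa/z 75): {"fbg":[87,3,52],"oa":{"d":41,"fj":43,"thd":5,"tj":80,"wq":26,"z":75},"uod":[6,41,45]}
Value at /oa/tj: 80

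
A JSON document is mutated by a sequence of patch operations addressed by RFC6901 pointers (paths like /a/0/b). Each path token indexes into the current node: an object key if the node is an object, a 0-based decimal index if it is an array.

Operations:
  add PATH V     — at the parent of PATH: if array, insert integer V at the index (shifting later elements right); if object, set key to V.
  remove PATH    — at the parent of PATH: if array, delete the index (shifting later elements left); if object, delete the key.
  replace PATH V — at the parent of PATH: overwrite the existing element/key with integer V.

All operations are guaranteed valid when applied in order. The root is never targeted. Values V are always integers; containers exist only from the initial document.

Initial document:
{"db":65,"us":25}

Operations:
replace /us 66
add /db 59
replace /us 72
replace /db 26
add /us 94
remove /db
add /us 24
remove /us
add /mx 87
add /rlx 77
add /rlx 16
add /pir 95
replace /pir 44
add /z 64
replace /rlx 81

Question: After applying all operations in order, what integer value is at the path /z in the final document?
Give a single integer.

After op 1 (replace /us 66): {"db":65,"us":66}
After op 2 (add /db 59): {"db":59,"us":66}
After op 3 (replace /us 72): {"db":59,"us":72}
After op 4 (replace /db 26): {"db":26,"us":72}
After op 5 (add /us 94): {"db":26,"us":94}
After op 6 (remove /db): {"us":94}
After op 7 (add /us 24): {"us":24}
After op 8 (remove /us): {}
After op 9 (add /mx 87): {"mx":87}
After op 10 (add /rlx 77): {"mx":87,"rlx":77}
After op 11 (add /rlx 16): {"mx":87,"rlx":16}
After op 12 (add /pir 95): {"mx":87,"pir":95,"rlx":16}
After op 13 (replace /pir 44): {"mx":87,"pir":44,"rlx":16}
After op 14 (add /z 64): {"mx":87,"pir":44,"rlx":16,"z":64}
After op 15 (replace /rlx 81): {"mx":87,"pir":44,"rlx":81,"z":64}
Value at /z: 64

Answer: 64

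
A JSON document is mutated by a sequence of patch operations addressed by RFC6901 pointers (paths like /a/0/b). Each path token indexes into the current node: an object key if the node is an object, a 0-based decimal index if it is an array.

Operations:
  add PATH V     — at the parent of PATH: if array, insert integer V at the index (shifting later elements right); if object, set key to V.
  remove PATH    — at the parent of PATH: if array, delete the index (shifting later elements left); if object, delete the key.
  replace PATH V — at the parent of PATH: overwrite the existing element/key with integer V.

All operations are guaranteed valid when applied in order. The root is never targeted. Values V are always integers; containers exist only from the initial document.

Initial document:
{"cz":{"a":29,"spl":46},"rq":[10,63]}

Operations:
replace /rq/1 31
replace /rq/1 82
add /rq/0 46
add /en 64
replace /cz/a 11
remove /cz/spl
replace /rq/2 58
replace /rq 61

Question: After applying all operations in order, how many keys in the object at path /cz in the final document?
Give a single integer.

Answer: 1

Derivation:
After op 1 (replace /rq/1 31): {"cz":{"a":29,"spl":46},"rq":[10,31]}
After op 2 (replace /rq/1 82): {"cz":{"a":29,"spl":46},"rq":[10,82]}
After op 3 (add /rq/0 46): {"cz":{"a":29,"spl":46},"rq":[46,10,82]}
After op 4 (add /en 64): {"cz":{"a":29,"spl":46},"en":64,"rq":[46,10,82]}
After op 5 (replace /cz/a 11): {"cz":{"a":11,"spl":46},"en":64,"rq":[46,10,82]}
After op 6 (remove /cz/spl): {"cz":{"a":11},"en":64,"rq":[46,10,82]}
After op 7 (replace /rq/2 58): {"cz":{"a":11},"en":64,"rq":[46,10,58]}
After op 8 (replace /rq 61): {"cz":{"a":11},"en":64,"rq":61}
Size at path /cz: 1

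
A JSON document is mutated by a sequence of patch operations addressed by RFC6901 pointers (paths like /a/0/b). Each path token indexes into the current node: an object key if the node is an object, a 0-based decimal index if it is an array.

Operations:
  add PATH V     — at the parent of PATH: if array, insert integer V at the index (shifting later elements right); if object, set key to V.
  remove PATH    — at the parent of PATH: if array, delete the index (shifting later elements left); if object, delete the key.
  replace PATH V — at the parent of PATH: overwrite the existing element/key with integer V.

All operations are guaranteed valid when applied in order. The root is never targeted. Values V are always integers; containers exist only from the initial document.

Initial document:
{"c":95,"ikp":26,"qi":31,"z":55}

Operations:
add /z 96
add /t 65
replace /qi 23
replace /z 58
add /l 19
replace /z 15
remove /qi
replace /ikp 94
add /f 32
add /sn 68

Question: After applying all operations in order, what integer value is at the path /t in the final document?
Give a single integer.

After op 1 (add /z 96): {"c":95,"ikp":26,"qi":31,"z":96}
After op 2 (add /t 65): {"c":95,"ikp":26,"qi":31,"t":65,"z":96}
After op 3 (replace /qi 23): {"c":95,"ikp":26,"qi":23,"t":65,"z":96}
After op 4 (replace /z 58): {"c":95,"ikp":26,"qi":23,"t":65,"z":58}
After op 5 (add /l 19): {"c":95,"ikp":26,"l":19,"qi":23,"t":65,"z":58}
After op 6 (replace /z 15): {"c":95,"ikp":26,"l":19,"qi":23,"t":65,"z":15}
After op 7 (remove /qi): {"c":95,"ikp":26,"l":19,"t":65,"z":15}
After op 8 (replace /ikp 94): {"c":95,"ikp":94,"l":19,"t":65,"z":15}
After op 9 (add /f 32): {"c":95,"f":32,"ikp":94,"l":19,"t":65,"z":15}
After op 10 (add /sn 68): {"c":95,"f":32,"ikp":94,"l":19,"sn":68,"t":65,"z":15}
Value at /t: 65

Answer: 65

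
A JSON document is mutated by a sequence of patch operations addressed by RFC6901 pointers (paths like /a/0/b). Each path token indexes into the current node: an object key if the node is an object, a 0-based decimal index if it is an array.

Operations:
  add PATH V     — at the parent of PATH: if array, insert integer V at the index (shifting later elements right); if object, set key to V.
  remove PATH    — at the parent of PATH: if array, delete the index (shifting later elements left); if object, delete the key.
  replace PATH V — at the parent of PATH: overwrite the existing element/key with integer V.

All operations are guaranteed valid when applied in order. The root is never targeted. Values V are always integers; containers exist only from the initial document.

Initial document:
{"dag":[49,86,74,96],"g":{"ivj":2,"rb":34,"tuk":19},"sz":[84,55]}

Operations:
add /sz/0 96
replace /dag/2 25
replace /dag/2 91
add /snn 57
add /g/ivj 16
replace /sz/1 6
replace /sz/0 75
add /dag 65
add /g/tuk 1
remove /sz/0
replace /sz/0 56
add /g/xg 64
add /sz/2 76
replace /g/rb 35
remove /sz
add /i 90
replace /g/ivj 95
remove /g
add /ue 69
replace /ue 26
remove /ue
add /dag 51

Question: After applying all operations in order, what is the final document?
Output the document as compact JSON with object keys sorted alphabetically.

Answer: {"dag":51,"i":90,"snn":57}

Derivation:
After op 1 (add /sz/0 96): {"dag":[49,86,74,96],"g":{"ivj":2,"rb":34,"tuk":19},"sz":[96,84,55]}
After op 2 (replace /dag/2 25): {"dag":[49,86,25,96],"g":{"ivj":2,"rb":34,"tuk":19},"sz":[96,84,55]}
After op 3 (replace /dag/2 91): {"dag":[49,86,91,96],"g":{"ivj":2,"rb":34,"tuk":19},"sz":[96,84,55]}
After op 4 (add /snn 57): {"dag":[49,86,91,96],"g":{"ivj":2,"rb":34,"tuk":19},"snn":57,"sz":[96,84,55]}
After op 5 (add /g/ivj 16): {"dag":[49,86,91,96],"g":{"ivj":16,"rb":34,"tuk":19},"snn":57,"sz":[96,84,55]}
After op 6 (replace /sz/1 6): {"dag":[49,86,91,96],"g":{"ivj":16,"rb":34,"tuk":19},"snn":57,"sz":[96,6,55]}
After op 7 (replace /sz/0 75): {"dag":[49,86,91,96],"g":{"ivj":16,"rb":34,"tuk":19},"snn":57,"sz":[75,6,55]}
After op 8 (add /dag 65): {"dag":65,"g":{"ivj":16,"rb":34,"tuk":19},"snn":57,"sz":[75,6,55]}
After op 9 (add /g/tuk 1): {"dag":65,"g":{"ivj":16,"rb":34,"tuk":1},"snn":57,"sz":[75,6,55]}
After op 10 (remove /sz/0): {"dag":65,"g":{"ivj":16,"rb":34,"tuk":1},"snn":57,"sz":[6,55]}
After op 11 (replace /sz/0 56): {"dag":65,"g":{"ivj":16,"rb":34,"tuk":1},"snn":57,"sz":[56,55]}
After op 12 (add /g/xg 64): {"dag":65,"g":{"ivj":16,"rb":34,"tuk":1,"xg":64},"snn":57,"sz":[56,55]}
After op 13 (add /sz/2 76): {"dag":65,"g":{"ivj":16,"rb":34,"tuk":1,"xg":64},"snn":57,"sz":[56,55,76]}
After op 14 (replace /g/rb 35): {"dag":65,"g":{"ivj":16,"rb":35,"tuk":1,"xg":64},"snn":57,"sz":[56,55,76]}
After op 15 (remove /sz): {"dag":65,"g":{"ivj":16,"rb":35,"tuk":1,"xg":64},"snn":57}
After op 16 (add /i 90): {"dag":65,"g":{"ivj":16,"rb":35,"tuk":1,"xg":64},"i":90,"snn":57}
After op 17 (replace /g/ivj 95): {"dag":65,"g":{"ivj":95,"rb":35,"tuk":1,"xg":64},"i":90,"snn":57}
After op 18 (remove /g): {"dag":65,"i":90,"snn":57}
After op 19 (add /ue 69): {"dag":65,"i":90,"snn":57,"ue":69}
After op 20 (replace /ue 26): {"dag":65,"i":90,"snn":57,"ue":26}
After op 21 (remove /ue): {"dag":65,"i":90,"snn":57}
After op 22 (add /dag 51): {"dag":51,"i":90,"snn":57}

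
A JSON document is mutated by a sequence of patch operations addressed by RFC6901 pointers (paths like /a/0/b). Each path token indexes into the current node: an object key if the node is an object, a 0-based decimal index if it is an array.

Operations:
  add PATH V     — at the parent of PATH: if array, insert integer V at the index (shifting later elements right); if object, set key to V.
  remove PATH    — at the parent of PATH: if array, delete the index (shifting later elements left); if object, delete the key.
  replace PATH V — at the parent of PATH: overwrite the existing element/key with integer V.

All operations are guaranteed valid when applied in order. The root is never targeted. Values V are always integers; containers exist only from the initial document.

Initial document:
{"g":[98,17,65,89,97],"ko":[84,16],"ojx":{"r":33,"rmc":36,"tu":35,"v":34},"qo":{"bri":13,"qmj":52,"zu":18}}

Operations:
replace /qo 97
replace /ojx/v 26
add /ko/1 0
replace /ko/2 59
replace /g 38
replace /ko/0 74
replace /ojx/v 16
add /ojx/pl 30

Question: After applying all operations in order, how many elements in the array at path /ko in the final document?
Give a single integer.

After op 1 (replace /qo 97): {"g":[98,17,65,89,97],"ko":[84,16],"ojx":{"r":33,"rmc":36,"tu":35,"v":34},"qo":97}
After op 2 (replace /ojx/v 26): {"g":[98,17,65,89,97],"ko":[84,16],"ojx":{"r":33,"rmc":36,"tu":35,"v":26},"qo":97}
After op 3 (add /ko/1 0): {"g":[98,17,65,89,97],"ko":[84,0,16],"ojx":{"r":33,"rmc":36,"tu":35,"v":26},"qo":97}
After op 4 (replace /ko/2 59): {"g":[98,17,65,89,97],"ko":[84,0,59],"ojx":{"r":33,"rmc":36,"tu":35,"v":26},"qo":97}
After op 5 (replace /g 38): {"g":38,"ko":[84,0,59],"ojx":{"r":33,"rmc":36,"tu":35,"v":26},"qo":97}
After op 6 (replace /ko/0 74): {"g":38,"ko":[74,0,59],"ojx":{"r":33,"rmc":36,"tu":35,"v":26},"qo":97}
After op 7 (replace /ojx/v 16): {"g":38,"ko":[74,0,59],"ojx":{"r":33,"rmc":36,"tu":35,"v":16},"qo":97}
After op 8 (add /ojx/pl 30): {"g":38,"ko":[74,0,59],"ojx":{"pl":30,"r":33,"rmc":36,"tu":35,"v":16},"qo":97}
Size at path /ko: 3

Answer: 3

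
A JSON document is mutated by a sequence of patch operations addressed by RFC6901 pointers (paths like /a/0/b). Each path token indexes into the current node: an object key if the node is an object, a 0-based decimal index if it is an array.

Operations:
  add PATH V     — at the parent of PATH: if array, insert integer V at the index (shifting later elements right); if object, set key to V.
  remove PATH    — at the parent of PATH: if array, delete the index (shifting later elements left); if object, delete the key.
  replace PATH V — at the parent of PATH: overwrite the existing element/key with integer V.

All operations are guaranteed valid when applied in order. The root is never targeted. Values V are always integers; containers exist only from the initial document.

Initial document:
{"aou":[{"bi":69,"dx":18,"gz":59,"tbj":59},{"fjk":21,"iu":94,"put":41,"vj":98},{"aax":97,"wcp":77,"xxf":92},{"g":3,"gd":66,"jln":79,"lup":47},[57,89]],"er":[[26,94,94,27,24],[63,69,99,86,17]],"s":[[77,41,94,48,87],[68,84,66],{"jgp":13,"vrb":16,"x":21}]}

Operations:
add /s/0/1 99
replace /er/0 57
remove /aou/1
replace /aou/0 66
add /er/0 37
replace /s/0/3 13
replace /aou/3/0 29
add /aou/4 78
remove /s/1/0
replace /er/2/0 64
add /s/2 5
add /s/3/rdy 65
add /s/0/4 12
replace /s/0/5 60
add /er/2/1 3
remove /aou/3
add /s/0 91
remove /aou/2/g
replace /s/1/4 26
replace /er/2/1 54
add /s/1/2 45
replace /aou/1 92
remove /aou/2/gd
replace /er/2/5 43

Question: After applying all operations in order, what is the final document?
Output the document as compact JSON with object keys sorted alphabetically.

Answer: {"aou":[66,92,{"jln":79,"lup":47},78],"er":[37,57,[64,54,69,99,86,43]],"s":[91,[77,99,45,41,13,26,60,87],[84,66],5,{"jgp":13,"rdy":65,"vrb":16,"x":21}]}

Derivation:
After op 1 (add /s/0/1 99): {"aou":[{"bi":69,"dx":18,"gz":59,"tbj":59},{"fjk":21,"iu":94,"put":41,"vj":98},{"aax":97,"wcp":77,"xxf":92},{"g":3,"gd":66,"jln":79,"lup":47},[57,89]],"er":[[26,94,94,27,24],[63,69,99,86,17]],"s":[[77,99,41,94,48,87],[68,84,66],{"jgp":13,"vrb":16,"x":21}]}
After op 2 (replace /er/0 57): {"aou":[{"bi":69,"dx":18,"gz":59,"tbj":59},{"fjk":21,"iu":94,"put":41,"vj":98},{"aax":97,"wcp":77,"xxf":92},{"g":3,"gd":66,"jln":79,"lup":47},[57,89]],"er":[57,[63,69,99,86,17]],"s":[[77,99,41,94,48,87],[68,84,66],{"jgp":13,"vrb":16,"x":21}]}
After op 3 (remove /aou/1): {"aou":[{"bi":69,"dx":18,"gz":59,"tbj":59},{"aax":97,"wcp":77,"xxf":92},{"g":3,"gd":66,"jln":79,"lup":47},[57,89]],"er":[57,[63,69,99,86,17]],"s":[[77,99,41,94,48,87],[68,84,66],{"jgp":13,"vrb":16,"x":21}]}
After op 4 (replace /aou/0 66): {"aou":[66,{"aax":97,"wcp":77,"xxf":92},{"g":3,"gd":66,"jln":79,"lup":47},[57,89]],"er":[57,[63,69,99,86,17]],"s":[[77,99,41,94,48,87],[68,84,66],{"jgp":13,"vrb":16,"x":21}]}
After op 5 (add /er/0 37): {"aou":[66,{"aax":97,"wcp":77,"xxf":92},{"g":3,"gd":66,"jln":79,"lup":47},[57,89]],"er":[37,57,[63,69,99,86,17]],"s":[[77,99,41,94,48,87],[68,84,66],{"jgp":13,"vrb":16,"x":21}]}
After op 6 (replace /s/0/3 13): {"aou":[66,{"aax":97,"wcp":77,"xxf":92},{"g":3,"gd":66,"jln":79,"lup":47},[57,89]],"er":[37,57,[63,69,99,86,17]],"s":[[77,99,41,13,48,87],[68,84,66],{"jgp":13,"vrb":16,"x":21}]}
After op 7 (replace /aou/3/0 29): {"aou":[66,{"aax":97,"wcp":77,"xxf":92},{"g":3,"gd":66,"jln":79,"lup":47},[29,89]],"er":[37,57,[63,69,99,86,17]],"s":[[77,99,41,13,48,87],[68,84,66],{"jgp":13,"vrb":16,"x":21}]}
After op 8 (add /aou/4 78): {"aou":[66,{"aax":97,"wcp":77,"xxf":92},{"g":3,"gd":66,"jln":79,"lup":47},[29,89],78],"er":[37,57,[63,69,99,86,17]],"s":[[77,99,41,13,48,87],[68,84,66],{"jgp":13,"vrb":16,"x":21}]}
After op 9 (remove /s/1/0): {"aou":[66,{"aax":97,"wcp":77,"xxf":92},{"g":3,"gd":66,"jln":79,"lup":47},[29,89],78],"er":[37,57,[63,69,99,86,17]],"s":[[77,99,41,13,48,87],[84,66],{"jgp":13,"vrb":16,"x":21}]}
After op 10 (replace /er/2/0 64): {"aou":[66,{"aax":97,"wcp":77,"xxf":92},{"g":3,"gd":66,"jln":79,"lup":47},[29,89],78],"er":[37,57,[64,69,99,86,17]],"s":[[77,99,41,13,48,87],[84,66],{"jgp":13,"vrb":16,"x":21}]}
After op 11 (add /s/2 5): {"aou":[66,{"aax":97,"wcp":77,"xxf":92},{"g":3,"gd":66,"jln":79,"lup":47},[29,89],78],"er":[37,57,[64,69,99,86,17]],"s":[[77,99,41,13,48,87],[84,66],5,{"jgp":13,"vrb":16,"x":21}]}
After op 12 (add /s/3/rdy 65): {"aou":[66,{"aax":97,"wcp":77,"xxf":92},{"g":3,"gd":66,"jln":79,"lup":47},[29,89],78],"er":[37,57,[64,69,99,86,17]],"s":[[77,99,41,13,48,87],[84,66],5,{"jgp":13,"rdy":65,"vrb":16,"x":21}]}
After op 13 (add /s/0/4 12): {"aou":[66,{"aax":97,"wcp":77,"xxf":92},{"g":3,"gd":66,"jln":79,"lup":47},[29,89],78],"er":[37,57,[64,69,99,86,17]],"s":[[77,99,41,13,12,48,87],[84,66],5,{"jgp":13,"rdy":65,"vrb":16,"x":21}]}
After op 14 (replace /s/0/5 60): {"aou":[66,{"aax":97,"wcp":77,"xxf":92},{"g":3,"gd":66,"jln":79,"lup":47},[29,89],78],"er":[37,57,[64,69,99,86,17]],"s":[[77,99,41,13,12,60,87],[84,66],5,{"jgp":13,"rdy":65,"vrb":16,"x":21}]}
After op 15 (add /er/2/1 3): {"aou":[66,{"aax":97,"wcp":77,"xxf":92},{"g":3,"gd":66,"jln":79,"lup":47},[29,89],78],"er":[37,57,[64,3,69,99,86,17]],"s":[[77,99,41,13,12,60,87],[84,66],5,{"jgp":13,"rdy":65,"vrb":16,"x":21}]}
After op 16 (remove /aou/3): {"aou":[66,{"aax":97,"wcp":77,"xxf":92},{"g":3,"gd":66,"jln":79,"lup":47},78],"er":[37,57,[64,3,69,99,86,17]],"s":[[77,99,41,13,12,60,87],[84,66],5,{"jgp":13,"rdy":65,"vrb":16,"x":21}]}
After op 17 (add /s/0 91): {"aou":[66,{"aax":97,"wcp":77,"xxf":92},{"g":3,"gd":66,"jln":79,"lup":47},78],"er":[37,57,[64,3,69,99,86,17]],"s":[91,[77,99,41,13,12,60,87],[84,66],5,{"jgp":13,"rdy":65,"vrb":16,"x":21}]}
After op 18 (remove /aou/2/g): {"aou":[66,{"aax":97,"wcp":77,"xxf":92},{"gd":66,"jln":79,"lup":47},78],"er":[37,57,[64,3,69,99,86,17]],"s":[91,[77,99,41,13,12,60,87],[84,66],5,{"jgp":13,"rdy":65,"vrb":16,"x":21}]}
After op 19 (replace /s/1/4 26): {"aou":[66,{"aax":97,"wcp":77,"xxf":92},{"gd":66,"jln":79,"lup":47},78],"er":[37,57,[64,3,69,99,86,17]],"s":[91,[77,99,41,13,26,60,87],[84,66],5,{"jgp":13,"rdy":65,"vrb":16,"x":21}]}
After op 20 (replace /er/2/1 54): {"aou":[66,{"aax":97,"wcp":77,"xxf":92},{"gd":66,"jln":79,"lup":47},78],"er":[37,57,[64,54,69,99,86,17]],"s":[91,[77,99,41,13,26,60,87],[84,66],5,{"jgp":13,"rdy":65,"vrb":16,"x":21}]}
After op 21 (add /s/1/2 45): {"aou":[66,{"aax":97,"wcp":77,"xxf":92},{"gd":66,"jln":79,"lup":47},78],"er":[37,57,[64,54,69,99,86,17]],"s":[91,[77,99,45,41,13,26,60,87],[84,66],5,{"jgp":13,"rdy":65,"vrb":16,"x":21}]}
After op 22 (replace /aou/1 92): {"aou":[66,92,{"gd":66,"jln":79,"lup":47},78],"er":[37,57,[64,54,69,99,86,17]],"s":[91,[77,99,45,41,13,26,60,87],[84,66],5,{"jgp":13,"rdy":65,"vrb":16,"x":21}]}
After op 23 (remove /aou/2/gd): {"aou":[66,92,{"jln":79,"lup":47},78],"er":[37,57,[64,54,69,99,86,17]],"s":[91,[77,99,45,41,13,26,60,87],[84,66],5,{"jgp":13,"rdy":65,"vrb":16,"x":21}]}
After op 24 (replace /er/2/5 43): {"aou":[66,92,{"jln":79,"lup":47},78],"er":[37,57,[64,54,69,99,86,43]],"s":[91,[77,99,45,41,13,26,60,87],[84,66],5,{"jgp":13,"rdy":65,"vrb":16,"x":21}]}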